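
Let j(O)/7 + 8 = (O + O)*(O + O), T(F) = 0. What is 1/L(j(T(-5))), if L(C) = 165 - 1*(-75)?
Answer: 1/240 ≈ 0.0041667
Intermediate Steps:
j(O) = -56 + 28*O**2 (j(O) = -56 + 7*((O + O)*(O + O)) = -56 + 7*((2*O)*(2*O)) = -56 + 7*(4*O**2) = -56 + 28*O**2)
L(C) = 240 (L(C) = 165 + 75 = 240)
1/L(j(T(-5))) = 1/240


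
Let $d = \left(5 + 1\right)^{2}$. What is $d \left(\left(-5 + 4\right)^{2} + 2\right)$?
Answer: $108$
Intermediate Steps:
$d = 36$ ($d = 6^{2} = 36$)
$d \left(\left(-5 + 4\right)^{2} + 2\right) = 36 \left(\left(-5 + 4\right)^{2} + 2\right) = 36 \left(\left(-1\right)^{2} + 2\right) = 36 \left(1 + 2\right) = 36 \cdot 3 = 108$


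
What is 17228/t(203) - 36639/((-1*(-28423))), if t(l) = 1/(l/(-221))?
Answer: -99411400351/6281483 ≈ -15826.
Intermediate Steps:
t(l) = -221/l (t(l) = 1/(l*(-1/221)) = 1/(-l/221) = -221/l)
17228/t(203) - 36639/((-1*(-28423))) = 17228/((-221/203)) - 36639/((-1*(-28423))) = 17228/((-221*1/203)) - 36639/28423 = 17228/(-221/203) - 36639*1/28423 = 17228*(-203/221) - 36639/28423 = -3497284/221 - 36639/28423 = -99411400351/6281483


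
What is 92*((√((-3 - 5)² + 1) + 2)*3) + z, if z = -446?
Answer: 106 + 276*√65 ≈ 2331.2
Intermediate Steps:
92*((√((-3 - 5)² + 1) + 2)*3) + z = 92*((√((-3 - 5)² + 1) + 2)*3) - 446 = 92*((√((-8)² + 1) + 2)*3) - 446 = 92*((√(64 + 1) + 2)*3) - 446 = 92*((√65 + 2)*3) - 446 = 92*((2 + √65)*3) - 446 = 92*(6 + 3*√65) - 446 = (552 + 276*√65) - 446 = 106 + 276*√65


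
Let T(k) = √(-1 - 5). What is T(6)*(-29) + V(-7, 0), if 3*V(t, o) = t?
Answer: -7/3 - 29*I*√6 ≈ -2.3333 - 71.035*I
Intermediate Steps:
T(k) = I*√6 (T(k) = √(-6) = I*√6)
V(t, o) = t/3
T(6)*(-29) + V(-7, 0) = (I*√6)*(-29) + (⅓)*(-7) = -29*I*√6 - 7/3 = -7/3 - 29*I*√6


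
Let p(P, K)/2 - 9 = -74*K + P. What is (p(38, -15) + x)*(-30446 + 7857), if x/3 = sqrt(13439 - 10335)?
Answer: -52270946 - 271068*sqrt(194) ≈ -5.6046e+7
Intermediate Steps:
p(P, K) = 18 - 148*K + 2*P (p(P, K) = 18 + 2*(-74*K + P) = 18 + 2*(P - 74*K) = 18 + (-148*K + 2*P) = 18 - 148*K + 2*P)
x = 12*sqrt(194) (x = 3*sqrt(13439 - 10335) = 3*sqrt(3104) = 3*(4*sqrt(194)) = 12*sqrt(194) ≈ 167.14)
(p(38, -15) + x)*(-30446 + 7857) = ((18 - 148*(-15) + 2*38) + 12*sqrt(194))*(-30446 + 7857) = ((18 + 2220 + 76) + 12*sqrt(194))*(-22589) = (2314 + 12*sqrt(194))*(-22589) = -52270946 - 271068*sqrt(194)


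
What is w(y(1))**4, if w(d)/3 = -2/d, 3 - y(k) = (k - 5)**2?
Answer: 1296/28561 ≈ 0.045377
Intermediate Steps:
y(k) = 3 - (-5 + k)**2 (y(k) = 3 - (k - 5)**2 = 3 - (-5 + k)**2)
w(d) = -6/d (w(d) = 3*(-2/d) = -6/d)
w(y(1))**4 = (-6/(3 - (-5 + 1)**2))**4 = (-6/(3 - 1*(-4)**2))**4 = (-6/(3 - 1*16))**4 = (-6/(3 - 16))**4 = (-6/(-13))**4 = (-6*(-1/13))**4 = (6/13)**4 = 1296/28561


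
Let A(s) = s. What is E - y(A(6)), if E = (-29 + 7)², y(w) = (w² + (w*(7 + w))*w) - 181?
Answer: 161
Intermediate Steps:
y(w) = -181 + w² + w²*(7 + w) (y(w) = (w² + w²*(7 + w)) - 181 = -181 + w² + w²*(7 + w))
E = 484 (E = (-22)² = 484)
E - y(A(6)) = 484 - (-181 + 6³ + 8*6²) = 484 - (-181 + 216 + 8*36) = 484 - (-181 + 216 + 288) = 484 - 1*323 = 484 - 323 = 161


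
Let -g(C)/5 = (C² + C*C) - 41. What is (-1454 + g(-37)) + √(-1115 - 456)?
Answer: -14939 + I*√1571 ≈ -14939.0 + 39.636*I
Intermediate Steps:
g(C) = 205 - 10*C² (g(C) = -5*((C² + C*C) - 41) = -5*((C² + C²) - 41) = -5*(2*C² - 41) = -5*(-41 + 2*C²) = 205 - 10*C²)
(-1454 + g(-37)) + √(-1115 - 456) = (-1454 + (205 - 10*(-37)²)) + √(-1115 - 456) = (-1454 + (205 - 10*1369)) + √(-1571) = (-1454 + (205 - 13690)) + I*√1571 = (-1454 - 13485) + I*√1571 = -14939 + I*√1571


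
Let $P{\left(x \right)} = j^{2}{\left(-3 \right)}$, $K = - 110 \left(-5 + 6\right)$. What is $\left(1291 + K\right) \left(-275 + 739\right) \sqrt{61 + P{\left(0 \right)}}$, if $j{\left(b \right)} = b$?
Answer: $547984 \sqrt{70} \approx 4.5848 \cdot 10^{6}$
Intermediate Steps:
$K = -110$ ($K = \left(-110\right) 1 = -110$)
$P{\left(x \right)} = 9$ ($P{\left(x \right)} = \left(-3\right)^{2} = 9$)
$\left(1291 + K\right) \left(-275 + 739\right) \sqrt{61 + P{\left(0 \right)}} = \left(1291 - 110\right) \left(-275 + 739\right) \sqrt{61 + 9} = 1181 \cdot 464 \sqrt{70} = 547984 \sqrt{70}$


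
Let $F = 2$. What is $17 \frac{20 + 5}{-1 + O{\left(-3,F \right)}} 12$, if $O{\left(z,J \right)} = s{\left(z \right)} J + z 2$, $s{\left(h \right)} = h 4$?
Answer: $- \frac{5100}{31} \approx -164.52$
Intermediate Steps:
$s{\left(h \right)} = 4 h$
$O{\left(z,J \right)} = 2 z + 4 J z$ ($O{\left(z,J \right)} = 4 z J + z 2 = 4 J z + 2 z = 2 z + 4 J z$)
$17 \frac{20 + 5}{-1 + O{\left(-3,F \right)}} 12 = 17 \frac{20 + 5}{-1 + 2 \left(-3\right) \left(1 + 2 \cdot 2\right)} 12 = 17 \frac{25}{-1 + 2 \left(-3\right) \left(1 + 4\right)} 12 = 17 \frac{25}{-1 + 2 \left(-3\right) 5} \cdot 12 = 17 \frac{25}{-1 - 30} \cdot 12 = 17 \frac{25}{-31} \cdot 12 = 17 \cdot 25 \left(- \frac{1}{31}\right) 12 = 17 \left(- \frac{25}{31}\right) 12 = \left(- \frac{425}{31}\right) 12 = - \frac{5100}{31}$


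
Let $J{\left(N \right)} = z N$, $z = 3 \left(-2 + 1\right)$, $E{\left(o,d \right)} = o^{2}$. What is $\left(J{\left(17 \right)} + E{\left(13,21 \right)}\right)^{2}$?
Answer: $13924$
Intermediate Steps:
$z = -3$ ($z = 3 \left(-1\right) = -3$)
$J{\left(N \right)} = - 3 N$
$\left(J{\left(17 \right)} + E{\left(13,21 \right)}\right)^{2} = \left(\left(-3\right) 17 + 13^{2}\right)^{2} = \left(-51 + 169\right)^{2} = 118^{2} = 13924$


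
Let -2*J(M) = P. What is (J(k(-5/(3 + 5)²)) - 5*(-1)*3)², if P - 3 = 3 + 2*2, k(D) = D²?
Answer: 100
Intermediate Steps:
P = 10 (P = 3 + (3 + 2*2) = 3 + (3 + 4) = 3 + 7 = 10)
J(M) = -5 (J(M) = -½*10 = -5)
(J(k(-5/(3 + 5)²)) - 5*(-1)*3)² = (-5 - 5*(-1)*3)² = (-5 + 5*3)² = (-5 + 15)² = 10² = 100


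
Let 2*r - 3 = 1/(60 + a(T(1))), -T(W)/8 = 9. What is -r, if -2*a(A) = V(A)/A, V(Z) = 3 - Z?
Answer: -8763/5810 ≈ -1.5083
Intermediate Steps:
T(W) = -72 (T(W) = -8*9 = -72)
a(A) = -(3 - A)/(2*A)
r = 8763/5810 (r = 3/2 + 1/(2*(60 + (½)*(-3 - 72)/(-72))) = 3/2 + 1/(2*(60 + (½)*(-1/72)*(-75))) = 3/2 + 1/(2*(60 + 25/48)) = 3/2 + 1/(2*(2905/48)) = 3/2 + (½)*(48/2905) = 3/2 + 24/2905 = 8763/5810 ≈ 1.5083)
-r = -1*8763/5810 = -8763/5810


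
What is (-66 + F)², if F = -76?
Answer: 20164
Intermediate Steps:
(-66 + F)² = (-66 - 76)² = (-142)² = 20164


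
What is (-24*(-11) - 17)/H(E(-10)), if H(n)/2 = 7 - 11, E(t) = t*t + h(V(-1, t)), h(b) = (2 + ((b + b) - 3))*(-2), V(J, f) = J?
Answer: -247/8 ≈ -30.875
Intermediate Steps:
h(b) = 2 - 4*b (h(b) = (2 + (2*b - 3))*(-2) = (2 + (-3 + 2*b))*(-2) = (-1 + 2*b)*(-2) = 2 - 4*b)
E(t) = 6 + t² (E(t) = t*t + (2 - 4*(-1)) = t² + (2 + 4) = t² + 6 = 6 + t²)
H(n) = -8 (H(n) = 2*(7 - 11) = 2*(-4) = -8)
(-24*(-11) - 17)/H(E(-10)) = (-24*(-11) - 17)/(-8) = (264 - 17)*(-⅛) = 247*(-⅛) = -247/8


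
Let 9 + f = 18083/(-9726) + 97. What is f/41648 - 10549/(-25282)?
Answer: 113006537999/269498434272 ≈ 0.41932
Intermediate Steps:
f = 837805/9726 (f = -9 + (18083/(-9726) + 97) = -9 + (18083*(-1/9726) + 97) = -9 + (-18083/9726 + 97) = -9 + 925339/9726 = 837805/9726 ≈ 86.141)
f/41648 - 10549/(-25282) = (837805/9726)/41648 - 10549/(-25282) = (837805/9726)*(1/41648) - 10549*(-1/25282) = 44095/21319392 + 10549/25282 = 113006537999/269498434272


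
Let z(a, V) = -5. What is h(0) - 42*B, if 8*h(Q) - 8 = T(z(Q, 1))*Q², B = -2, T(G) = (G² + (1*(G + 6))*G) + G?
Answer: 85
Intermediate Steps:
T(G) = G + G² + G*(6 + G) (T(G) = (G² + (1*(6 + G))*G) + G = (G² + (6 + G)*G) + G = (G² + G*(6 + G)) + G = G + G² + G*(6 + G))
h(Q) = 1 + 15*Q²/8 (h(Q) = 1 + ((-5*(7 + 2*(-5)))*Q²)/8 = 1 + ((-5*(7 - 10))*Q²)/8 = 1 + ((-5*(-3))*Q²)/8 = 1 + (15*Q²)/8 = 1 + 15*Q²/8)
h(0) - 42*B = (1 + (15/8)*0²) - 42*(-2) = (1 + (15/8)*0) + 84 = (1 + 0) + 84 = 1 + 84 = 85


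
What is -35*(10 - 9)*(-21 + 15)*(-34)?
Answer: -7140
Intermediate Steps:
-35*(10 - 9)*(-21 + 15)*(-34) = -35*(-6)*(-34) = 210*(-34) = -7140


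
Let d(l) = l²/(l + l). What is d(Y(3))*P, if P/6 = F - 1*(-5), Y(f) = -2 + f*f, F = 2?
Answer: 147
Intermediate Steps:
Y(f) = -2 + f²
d(l) = l/2 (d(l) = l²/((2*l)) = (1/(2*l))*l² = l/2)
P = 42 (P = 6*(2 - 1*(-5)) = 6*(2 + 5) = 6*7 = 42)
d(Y(3))*P = ((-2 + 3²)/2)*42 = ((-2 + 9)/2)*42 = ((½)*7)*42 = (7/2)*42 = 147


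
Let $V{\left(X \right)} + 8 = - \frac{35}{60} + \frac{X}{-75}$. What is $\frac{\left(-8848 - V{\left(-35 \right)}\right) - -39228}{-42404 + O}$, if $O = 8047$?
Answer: $- \frac{1823287}{2061420} \approx -0.88448$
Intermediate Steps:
$V{\left(X \right)} = - \frac{103}{12} - \frac{X}{75}$ ($V{\left(X \right)} = -8 + \left(- \frac{35}{60} + \frac{X}{-75}\right) = -8 + \left(\left(-35\right) \frac{1}{60} + X \left(- \frac{1}{75}\right)\right) = -8 - \left(\frac{7}{12} + \frac{X}{75}\right) = - \frac{103}{12} - \frac{X}{75}$)
$\frac{\left(-8848 - V{\left(-35 \right)}\right) - -39228}{-42404 + O} = \frac{\left(-8848 - \left(- \frac{103}{12} - - \frac{7}{15}\right)\right) - -39228}{-42404 + 8047} = \frac{\left(-8848 - \left(- \frac{103}{12} + \frac{7}{15}\right)\right) + 39228}{-34357} = \left(\left(-8848 - - \frac{487}{60}\right) + 39228\right) \left(- \frac{1}{34357}\right) = \left(\left(-8848 + \frac{487}{60}\right) + 39228\right) \left(- \frac{1}{34357}\right) = \left(- \frac{530393}{60} + 39228\right) \left(- \frac{1}{34357}\right) = \frac{1823287}{60} \left(- \frac{1}{34357}\right) = - \frac{1823287}{2061420}$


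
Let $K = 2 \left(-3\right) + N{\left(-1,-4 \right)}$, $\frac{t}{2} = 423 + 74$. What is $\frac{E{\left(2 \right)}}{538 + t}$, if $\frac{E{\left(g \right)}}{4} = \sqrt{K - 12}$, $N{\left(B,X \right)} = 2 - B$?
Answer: $\frac{i \sqrt{15}}{383} \approx 0.010112 i$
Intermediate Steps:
$t = 994$ ($t = 2 \left(423 + 74\right) = 2 \cdot 497 = 994$)
$K = -3$ ($K = 2 \left(-3\right) + \left(2 - -1\right) = -6 + \left(2 + 1\right) = -6 + 3 = -3$)
$E{\left(g \right)} = 4 i \sqrt{15}$ ($E{\left(g \right)} = 4 \sqrt{-3 - 12} = 4 \sqrt{-15} = 4 i \sqrt{15}$)
$\frac{E{\left(2 \right)}}{538 + t} = \frac{4 i \sqrt{15}}{538 + 994} = \frac{4 i \sqrt{15}}{1532} = 4 i \sqrt{15} \cdot \frac{1}{1532} = \frac{i \sqrt{15}}{383}$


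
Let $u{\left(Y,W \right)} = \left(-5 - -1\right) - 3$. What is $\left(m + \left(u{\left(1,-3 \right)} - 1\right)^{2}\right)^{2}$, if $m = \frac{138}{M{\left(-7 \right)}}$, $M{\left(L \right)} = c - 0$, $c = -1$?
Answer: $5476$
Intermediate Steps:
$M{\left(L \right)} = -1$ ($M{\left(L \right)} = -1 - 0 = -1 + 0 = -1$)
$u{\left(Y,W \right)} = -7$ ($u{\left(Y,W \right)} = \left(-5 + 1\right) - 3 = -4 - 3 = -7$)
$m = -138$ ($m = \frac{138}{-1} = 138 \left(-1\right) = -138$)
$\left(m + \left(u{\left(1,-3 \right)} - 1\right)^{2}\right)^{2} = \left(-138 + \left(-7 - 1\right)^{2}\right)^{2} = \left(-138 + \left(-8\right)^{2}\right)^{2} = \left(-138 + 64\right)^{2} = \left(-74\right)^{2} = 5476$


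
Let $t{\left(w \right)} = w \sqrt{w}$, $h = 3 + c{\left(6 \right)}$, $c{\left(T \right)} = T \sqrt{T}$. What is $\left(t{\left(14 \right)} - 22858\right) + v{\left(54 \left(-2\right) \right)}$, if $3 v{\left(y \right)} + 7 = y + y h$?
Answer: $- \frac{69013}{3} - 216 \sqrt{6} + 14 \sqrt{14} \approx -23481.0$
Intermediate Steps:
$c{\left(T \right)} = T^{\frac{3}{2}}$
$h = 3 + 6 \sqrt{6}$ ($h = 3 + 6^{\frac{3}{2}} = 3 + 6 \sqrt{6} \approx 17.697$)
$v{\left(y \right)} = - \frac{7}{3} + \frac{y}{3} + \frac{y \left(3 + 6 \sqrt{6}\right)}{3}$ ($v{\left(y \right)} = - \frac{7}{3} + \frac{y + y \left(3 + 6 \sqrt{6}\right)}{3} = - \frac{7}{3} + \left(\frac{y}{3} + \frac{y \left(3 + 6 \sqrt{6}\right)}{3}\right) = - \frac{7}{3} + \frac{y}{3} + \frac{y \left(3 + 6 \sqrt{6}\right)}{3}$)
$t{\left(w \right)} = w^{\frac{3}{2}}$
$\left(t{\left(14 \right)} - 22858\right) + v{\left(54 \left(-2\right) \right)} = \left(14^{\frac{3}{2}} - 22858\right) + \left(- \frac{7}{3} + \frac{4 \cdot 54 \left(-2\right)}{3} + 2 \cdot 54 \left(-2\right) \sqrt{6}\right) = \left(14 \sqrt{14} - 22858\right) + \left(- \frac{7}{3} + \frac{4}{3} \left(-108\right) + 2 \left(-108\right) \sqrt{6}\right) = \left(-22858 + 14 \sqrt{14}\right) - \left(\frac{439}{3} + 216 \sqrt{6}\right) = - \frac{69013}{3} - 216 \sqrt{6} + 14 \sqrt{14}$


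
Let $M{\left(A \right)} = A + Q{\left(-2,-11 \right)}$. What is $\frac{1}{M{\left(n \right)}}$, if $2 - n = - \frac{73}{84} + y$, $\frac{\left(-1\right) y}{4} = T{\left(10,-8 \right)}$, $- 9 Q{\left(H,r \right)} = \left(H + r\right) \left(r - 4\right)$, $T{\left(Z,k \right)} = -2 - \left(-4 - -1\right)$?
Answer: $- \frac{84}{1243} \approx -0.067578$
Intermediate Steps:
$T{\left(Z,k \right)} = 1$ ($T{\left(Z,k \right)} = -2 - \left(-4 + 1\right) = -2 - -3 = -2 + 3 = 1$)
$Q{\left(H,r \right)} = - \frac{\left(-4 + r\right) \left(H + r\right)}{9}$ ($Q{\left(H,r \right)} = - \frac{\left(H + r\right) \left(r - 4\right)}{9} = - \frac{\left(H + r\right) \left(-4 + r\right)}{9} = - \frac{\left(-4 + r\right) \left(H + r\right)}{9}$)
$y = -4$ ($y = \left(-4\right) 1 = -4$)
$n = \frac{577}{84}$ ($n = 2 - \left(- \frac{73}{84} - 4\right) = 2 - - \frac{409}{84} = 2 + \frac{409}{84} = \frac{577}{84} \approx 6.869$)
$M{\left(A \right)} = - \frac{65}{3} + A$ ($M{\left(A \right)} = A + \left(- \frac{\left(-11\right)^{2}}{9} + \frac{4}{9} \left(-2\right) + \frac{4}{9} \left(-11\right) - \left(- \frac{2}{9}\right) \left(-11\right)\right) = A - \frac{65}{3} = - \frac{65}{3} + A$)
$\frac{1}{M{\left(n \right)}} = \frac{1}{- \frac{65}{3} + \frac{577}{84}} = \frac{1}{- \frac{1243}{84}} = - \frac{84}{1243}$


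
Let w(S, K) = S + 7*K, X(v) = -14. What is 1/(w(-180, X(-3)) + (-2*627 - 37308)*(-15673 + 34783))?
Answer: -1/736920098 ≈ -1.3570e-9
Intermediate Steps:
1/(w(-180, X(-3)) + (-2*627 - 37308)*(-15673 + 34783)) = 1/((-180 + 7*(-14)) + (-2*627 - 37308)*(-15673 + 34783)) = 1/((-180 - 98) + (-1254 - 37308)*19110) = 1/(-278 - 38562*19110) = 1/(-278 - 736919820) = 1/(-736920098) = -1/736920098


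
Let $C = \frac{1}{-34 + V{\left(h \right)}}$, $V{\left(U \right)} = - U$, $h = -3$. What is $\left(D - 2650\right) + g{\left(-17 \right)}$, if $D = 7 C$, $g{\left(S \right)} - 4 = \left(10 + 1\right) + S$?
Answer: $- \frac{82219}{31} \approx -2652.2$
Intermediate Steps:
$C = - \frac{1}{31}$ ($C = \frac{1}{-34 - -3} = \frac{1}{-34 + 3} = \frac{1}{-31} = - \frac{1}{31} \approx -0.032258$)
$g{\left(S \right)} = 15 + S$ ($g{\left(S \right)} = 4 + \left(\left(10 + 1\right) + S\right) = 4 + \left(11 + S\right) = 15 + S$)
$D = - \frac{7}{31}$ ($D = 7 \left(- \frac{1}{31}\right) = - \frac{7}{31} \approx -0.22581$)
$\left(D - 2650\right) + g{\left(-17 \right)} = \left(- \frac{7}{31} - 2650\right) + \left(15 - 17\right) = - \frac{82157}{31} - 2 = - \frac{82219}{31}$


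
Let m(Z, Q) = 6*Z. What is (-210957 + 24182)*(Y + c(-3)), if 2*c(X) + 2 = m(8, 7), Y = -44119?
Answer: 8236030400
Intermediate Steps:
c(X) = 23 (c(X) = -1 + (6*8)/2 = -1 + (½)*48 = -1 + 24 = 23)
(-210957 + 24182)*(Y + c(-3)) = (-210957 + 24182)*(-44119 + 23) = -186775*(-44096) = 8236030400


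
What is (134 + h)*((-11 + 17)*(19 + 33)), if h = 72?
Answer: 64272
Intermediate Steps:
(134 + h)*((-11 + 17)*(19 + 33)) = (134 + 72)*((-11 + 17)*(19 + 33)) = 206*(6*52) = 206*312 = 64272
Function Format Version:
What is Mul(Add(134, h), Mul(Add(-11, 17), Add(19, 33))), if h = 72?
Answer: 64272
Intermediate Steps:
Mul(Add(134, h), Mul(Add(-11, 17), Add(19, 33))) = Mul(Add(134, 72), Mul(Add(-11, 17), Add(19, 33))) = Mul(206, Mul(6, 52)) = Mul(206, 312) = 64272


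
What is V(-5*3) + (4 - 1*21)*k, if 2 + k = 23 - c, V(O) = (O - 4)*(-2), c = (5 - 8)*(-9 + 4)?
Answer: -64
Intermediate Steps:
c = 15 (c = -3*(-5) = 15)
V(O) = 8 - 2*O (V(O) = (-4 + O)*(-2) = 8 - 2*O)
k = 6 (k = -2 + (23 - 1*15) = -2 + (23 - 15) = -2 + 8 = 6)
V(-5*3) + (4 - 1*21)*k = (8 - (-10)*3) + (4 - 1*21)*6 = (8 - 2*(-15)) + (4 - 21)*6 = (8 + 30) - 17*6 = 38 - 102 = -64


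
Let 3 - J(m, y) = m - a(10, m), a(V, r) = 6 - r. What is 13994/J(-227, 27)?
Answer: 13994/463 ≈ 30.225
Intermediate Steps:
J(m, y) = 9 - 2*m (J(m, y) = 3 - (m - (6 - m)) = 3 - (m + (-6 + m)) = 3 - (-6 + 2*m) = 3 + (6 - 2*m) = 9 - 2*m)
13994/J(-227, 27) = 13994/(9 - 2*(-227)) = 13994/(9 + 454) = 13994/463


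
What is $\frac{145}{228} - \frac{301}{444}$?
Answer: $- \frac{59}{1406} \approx -0.041963$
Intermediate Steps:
$\frac{145}{228} - \frac{301}{444} = - \frac{59}{1406}$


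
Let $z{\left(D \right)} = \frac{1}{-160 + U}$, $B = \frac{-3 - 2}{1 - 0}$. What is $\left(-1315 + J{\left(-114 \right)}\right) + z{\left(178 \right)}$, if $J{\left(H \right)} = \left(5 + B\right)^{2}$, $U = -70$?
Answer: $- \frac{302451}{230} \approx -1315.0$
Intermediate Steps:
$B = -5$ ($B = - \frac{5}{1 + 0} = - \frac{5}{1} = \left(-5\right) 1 = -5$)
$z{\left(D \right)} = - \frac{1}{230}$ ($z{\left(D \right)} = \frac{1}{-160 - 70} = \frac{1}{-230} = - \frac{1}{230}$)
$J{\left(H \right)} = 0$ ($J{\left(H \right)} = \left(5 - 5\right)^{2} = 0^{2} = 0$)
$\left(-1315 + J{\left(-114 \right)}\right) + z{\left(178 \right)} = \left(-1315 + 0\right) - \frac{1}{230} = -1315 - \frac{1}{230} = - \frac{302451}{230}$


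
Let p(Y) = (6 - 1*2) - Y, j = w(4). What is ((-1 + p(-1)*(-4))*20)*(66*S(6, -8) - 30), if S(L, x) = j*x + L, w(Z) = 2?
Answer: 289800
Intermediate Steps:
j = 2
p(Y) = 4 - Y (p(Y) = (6 - 2) - Y = 4 - Y)
S(L, x) = L + 2*x (S(L, x) = 2*x + L = L + 2*x)
((-1 + p(-1)*(-4))*20)*(66*S(6, -8) - 30) = ((-1 + (4 - 1*(-1))*(-4))*20)*(66*(6 + 2*(-8)) - 30) = ((-1 + (4 + 1)*(-4))*20)*(66*(6 - 16) - 30) = ((-1 + 5*(-4))*20)*(66*(-10) - 30) = ((-1 - 20)*20)*(-660 - 30) = -21*20*(-690) = -420*(-690) = 289800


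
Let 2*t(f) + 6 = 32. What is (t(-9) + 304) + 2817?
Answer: 3134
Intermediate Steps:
t(f) = 13 (t(f) = -3 + (½)*32 = -3 + 16 = 13)
(t(-9) + 304) + 2817 = (13 + 304) + 2817 = 317 + 2817 = 3134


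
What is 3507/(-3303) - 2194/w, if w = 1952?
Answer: -2348741/1074576 ≈ -2.1857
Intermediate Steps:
3507/(-3303) - 2194/w = 3507/(-3303) - 2194/1952 = 3507*(-1/3303) - 2194*1/1952 = -1169/1101 - 1097/976 = -2348741/1074576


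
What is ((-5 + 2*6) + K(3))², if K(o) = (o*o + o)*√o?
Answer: 481 + 168*√3 ≈ 771.98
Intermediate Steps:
K(o) = √o*(o + o²) (K(o) = (o² + o)*√o = (o + o²)*√o = √o*(o + o²))
((-5 + 2*6) + K(3))² = ((-5 + 2*6) + 3^(3/2)*(1 + 3))² = ((-5 + 12) + (3*√3)*4)² = (7 + 12*√3)²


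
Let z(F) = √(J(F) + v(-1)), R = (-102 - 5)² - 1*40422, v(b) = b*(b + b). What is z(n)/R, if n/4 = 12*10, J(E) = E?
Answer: -√482/28973 ≈ -0.00075776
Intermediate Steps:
v(b) = 2*b² (v(b) = b*(2*b) = 2*b²)
R = -28973 (R = (-107)² - 40422 = 11449 - 40422 = -28973)
n = 480 (n = 4*(12*10) = 4*120 = 480)
z(F) = √(2 + F) (z(F) = √(F + 2*(-1)²) = √(F + 2*1) = √(F + 2) = √(2 + F))
z(n)/R = √(2 + 480)/(-28973) = √482*(-1/28973) = -√482/28973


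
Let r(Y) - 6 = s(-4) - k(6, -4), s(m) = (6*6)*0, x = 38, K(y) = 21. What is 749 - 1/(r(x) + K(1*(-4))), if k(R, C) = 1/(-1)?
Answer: 20971/28 ≈ 748.96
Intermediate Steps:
k(R, C) = -1 (k(R, C) = 1*(-1) = -1)
s(m) = 0 (s(m) = 36*0 = 0)
r(Y) = 7 (r(Y) = 6 + (0 - 1*(-1)) = 6 + (0 + 1) = 6 + 1 = 7)
749 - 1/(r(x) + K(1*(-4))) = 749 - 1/(7 + 21) = 749 - 1/28 = 20971/28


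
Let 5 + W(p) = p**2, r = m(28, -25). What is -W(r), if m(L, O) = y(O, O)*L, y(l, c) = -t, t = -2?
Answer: -3131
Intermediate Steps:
y(l, c) = 2 (y(l, c) = -1*(-2) = 2)
m(L, O) = 2*L
r = 56 (r = 2*28 = 56)
W(p) = -5 + p**2
-W(r) = -(-5 + 56**2) = -(-5 + 3136) = -1*3131 = -3131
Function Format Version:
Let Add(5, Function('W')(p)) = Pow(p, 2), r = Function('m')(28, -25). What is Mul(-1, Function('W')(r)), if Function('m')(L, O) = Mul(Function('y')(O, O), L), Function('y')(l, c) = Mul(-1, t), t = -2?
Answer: -3131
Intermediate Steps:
Function('y')(l, c) = 2 (Function('y')(l, c) = Mul(-1, -2) = 2)
Function('m')(L, O) = Mul(2, L)
r = 56 (r = Mul(2, 28) = 56)
Function('W')(p) = Add(-5, Pow(p, 2))
Mul(-1, Function('W')(r)) = Mul(-1, Add(-5, Pow(56, 2))) = Mul(-1, Add(-5, 3136)) = Mul(-1, 3131) = -3131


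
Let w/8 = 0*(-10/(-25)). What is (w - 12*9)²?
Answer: 11664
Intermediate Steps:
w = 0 (w = 8*(0*(-10/(-25))) = 8*(0*(-10*(-1/25))) = 8*(0*(⅖)) = 8*0 = 0)
(w - 12*9)² = (0 - 12*9)² = (0 - 108)² = (-108)² = 11664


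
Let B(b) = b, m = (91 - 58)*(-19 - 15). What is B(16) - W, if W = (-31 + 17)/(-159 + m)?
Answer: 2926/183 ≈ 15.989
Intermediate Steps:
m = -1122 (m = 33*(-34) = -1122)
W = 2/183 (W = (-31 + 17)/(-159 - 1122) = -14/(-1281) = -14*(-1/1281) = 2/183 ≈ 0.010929)
B(16) - W = 16 - 1*2/183 = 16 - 2/183 = 2926/183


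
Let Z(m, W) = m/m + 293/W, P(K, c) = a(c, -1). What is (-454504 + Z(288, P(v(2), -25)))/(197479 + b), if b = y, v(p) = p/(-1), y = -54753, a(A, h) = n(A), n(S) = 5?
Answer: -1136111/356815 ≈ -3.1840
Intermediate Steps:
a(A, h) = 5
v(p) = -p (v(p) = p*(-1) = -p)
P(K, c) = 5
b = -54753
Z(m, W) = 1 + 293/W
(-454504 + Z(288, P(v(2), -25)))/(197479 + b) = (-454504 + (293 + 5)/5)/(197479 - 54753) = (-454504 + (⅕)*298)/142726 = (-454504 + 298/5)*(1/142726) = -2272222/5*1/142726 = -1136111/356815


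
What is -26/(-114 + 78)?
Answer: 13/18 ≈ 0.72222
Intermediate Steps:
-26/(-114 + 78) = -26/(-36) = -1/36*(-26) = 13/18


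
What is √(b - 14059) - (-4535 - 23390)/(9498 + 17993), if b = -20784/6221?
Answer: 27925/27491 + I*√544224420883/6221 ≈ 1.0158 + 118.58*I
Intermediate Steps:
b = -20784/6221 (b = -20784*1/6221 = -20784/6221 ≈ -3.3409)
√(b - 14059) - (-4535 - 23390)/(9498 + 17993) = √(-20784/6221 - 14059) - (-4535 - 23390)/(9498 + 17993) = √(-87481823/6221) - (-27925)/27491 = I*√544224420883/6221 - (-27925)/27491 = I*√544224420883/6221 - 1*(-27925/27491) = I*√544224420883/6221 + 27925/27491 = 27925/27491 + I*√544224420883/6221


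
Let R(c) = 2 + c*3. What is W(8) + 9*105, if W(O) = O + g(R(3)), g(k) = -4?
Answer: 949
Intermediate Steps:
R(c) = 2 + 3*c
W(O) = -4 + O (W(O) = O - 4 = -4 + O)
W(8) + 9*105 = (-4 + 8) + 9*105 = 4 + 945 = 949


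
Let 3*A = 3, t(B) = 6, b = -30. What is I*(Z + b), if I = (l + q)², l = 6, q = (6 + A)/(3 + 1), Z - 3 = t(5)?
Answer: -20181/16 ≈ -1261.3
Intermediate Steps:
A = 1 (A = (⅓)*3 = 1)
Z = 9 (Z = 3 + 6 = 9)
q = 7/4 (q = (6 + 1)/(3 + 1) = 7/4 ≈ 1.7500)
I = 961/16 (I = (6 + 7/4)² = (31/4)² = 961/16 ≈ 60.063)
I*(Z + b) = 961*(9 - 30)/16 = (961/16)*(-21) = -20181/16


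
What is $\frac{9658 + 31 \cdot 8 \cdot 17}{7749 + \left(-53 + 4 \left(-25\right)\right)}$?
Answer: $\frac{6937}{3798} \approx 1.8265$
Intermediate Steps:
$\frac{9658 + 31 \cdot 8 \cdot 17}{7749 + \left(-53 + 4 \left(-25\right)\right)} = \frac{9658 + 248 \cdot 17}{7749 - 153} = \frac{9658 + 4216}{7749 - 153} = \frac{13874}{7596} = 13874 \cdot \frac{1}{7596} = \frac{6937}{3798}$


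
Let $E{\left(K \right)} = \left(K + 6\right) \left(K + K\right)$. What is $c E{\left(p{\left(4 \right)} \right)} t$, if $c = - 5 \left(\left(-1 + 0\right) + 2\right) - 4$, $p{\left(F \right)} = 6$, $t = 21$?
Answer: $-27216$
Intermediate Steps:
$E{\left(K \right)} = 2 K \left(6 + K\right)$ ($E{\left(K \right)} = \left(6 + K\right) 2 K = 2 K \left(6 + K\right)$)
$c = -9$ ($c = - 5 \left(-1 + 2\right) - 4 = \left(-5\right) 1 - 4 = -5 - 4 = -9$)
$c E{\left(p{\left(4 \right)} \right)} t = - 9 \cdot 2 \cdot 6 \left(6 + 6\right) 21 = - 9 \cdot 2 \cdot 6 \cdot 12 \cdot 21 = \left(-9\right) 144 \cdot 21 = \left(-1296\right) 21 = -27216$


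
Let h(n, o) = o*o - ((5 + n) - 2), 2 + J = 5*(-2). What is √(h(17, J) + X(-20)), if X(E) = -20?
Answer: 2*√26 ≈ 10.198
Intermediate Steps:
J = -12 (J = -2 + 5*(-2) = -2 - 10 = -12)
h(n, o) = -3 + o² - n (h(n, o) = o² - (3 + n) = o² + (-3 - n) = -3 + o² - n)
√(h(17, J) + X(-20)) = √((-3 + (-12)² - 1*17) - 20) = √((-3 + 144 - 17) - 20) = √(124 - 20) = √104 = 2*√26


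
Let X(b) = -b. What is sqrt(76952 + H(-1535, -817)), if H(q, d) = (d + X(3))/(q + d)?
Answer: sqrt(135743943)/42 ≈ 277.40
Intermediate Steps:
H(q, d) = (-3 + d)/(d + q) (H(q, d) = (d - 1*3)/(q + d) = (d - 3)/(d + q) = (-3 + d)/(d + q))
sqrt(76952 + H(-1535, -817)) = sqrt(76952 + (-3 - 817)/(-817 - 1535)) = sqrt(76952 - 820/(-2352)) = sqrt(76952 - 1/2352*(-820)) = sqrt(76952 + 205/588) = sqrt(45247981/588) = sqrt(135743943)/42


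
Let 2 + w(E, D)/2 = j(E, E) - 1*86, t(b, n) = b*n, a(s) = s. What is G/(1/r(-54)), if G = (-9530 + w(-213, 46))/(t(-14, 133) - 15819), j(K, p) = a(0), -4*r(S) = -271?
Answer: 1315163/35362 ≈ 37.191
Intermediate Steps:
r(S) = 271/4 (r(S) = -1/4*(-271) = 271/4)
j(K, p) = 0
w(E, D) = -176 (w(E, D) = -4 + 2*(0 - 1*86) = -4 + 2*(0 - 86) = -4 + 2*(-86) = -4 - 172 = -176)
G = 9706/17681 (G = (-9530 - 176)/(-14*133 - 15819) = -9706/(-1862 - 15819) = -9706/(-17681) = -9706*(-1/17681) = 9706/17681 ≈ 0.54895)
G/(1/r(-54)) = 9706/(17681*(1/(271/4))) = 9706/(17681*(4/271)) = (9706/17681)*(271/4) = 1315163/35362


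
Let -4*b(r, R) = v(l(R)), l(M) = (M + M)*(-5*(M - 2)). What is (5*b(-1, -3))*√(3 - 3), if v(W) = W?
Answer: 0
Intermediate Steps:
l(M) = 2*M*(10 - 5*M) (l(M) = (2*M)*(-5*(-2 + M)) = (2*M)*(10 - 5*M) = 2*M*(10 - 5*M))
b(r, R) = -5*R*(2 - R)/2
(5*b(-1, -3))*√(3 - 3) = (5*((5/2)*(-3)*(-2 - 3)))*√(3 - 3) = (5*((5/2)*(-3)*(-5)))*√0 = (5*(75/2))*0 = (375/2)*0 = 0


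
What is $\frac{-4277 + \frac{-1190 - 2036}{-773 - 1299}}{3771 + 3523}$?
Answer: $- \frac{4429359}{7556584} \approx -0.58616$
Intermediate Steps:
$\frac{-4277 + \frac{-1190 - 2036}{-773 - 1299}}{3771 + 3523} = \frac{-4277 - \frac{3226}{-2072}}{7294} = \left(-4277 - - \frac{1613}{1036}\right) \frac{1}{7294} = \left(-4277 + \frac{1613}{1036}\right) \frac{1}{7294} = \left(- \frac{4429359}{1036}\right) \frac{1}{7294} = - \frac{4429359}{7556584}$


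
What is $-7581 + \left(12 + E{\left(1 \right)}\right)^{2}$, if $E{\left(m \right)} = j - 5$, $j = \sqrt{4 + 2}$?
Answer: $-7526 + 14 \sqrt{6} \approx -7491.7$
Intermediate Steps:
$j = \sqrt{6} \approx 2.4495$
$E{\left(m \right)} = -5 + \sqrt{6}$ ($E{\left(m \right)} = \sqrt{6} - 5 = -5 + \sqrt{6}$)
$-7581 + \left(12 + E{\left(1 \right)}\right)^{2} = -7581 + \left(12 - \left(5 - \sqrt{6}\right)\right)^{2} = -7581 + \left(7 + \sqrt{6}\right)^{2}$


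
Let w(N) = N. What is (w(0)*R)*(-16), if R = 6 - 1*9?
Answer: 0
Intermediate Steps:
R = -3 (R = 6 - 9 = -3)
(w(0)*R)*(-16) = (0*(-3))*(-16) = 0*(-16) = 0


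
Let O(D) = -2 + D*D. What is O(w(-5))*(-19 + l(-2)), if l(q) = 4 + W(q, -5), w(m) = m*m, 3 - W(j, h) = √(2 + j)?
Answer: -7476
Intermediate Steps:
W(j, h) = 3 - √(2 + j)
w(m) = m²
l(q) = 7 - √(2 + q) (l(q) = 4 + (3 - √(2 + q)) = 7 - √(2 + q))
O(D) = -2 + D²
O(w(-5))*(-19 + l(-2)) = (-2 + ((-5)²)²)*(-19 + (7 - √(2 - 2))) = (-2 + 25²)*(-19 + (7 - √0)) = (-2 + 625)*(-19 + (7 - 1*0)) = 623*(-19 + (7 + 0)) = 623*(-19 + 7) = 623*(-12) = -7476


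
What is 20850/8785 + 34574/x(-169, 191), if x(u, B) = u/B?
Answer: -11601880208/296933 ≈ -39072.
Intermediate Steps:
20850/8785 + 34574/x(-169, 191) = 20850/8785 + 34574/((-169/191)) = 20850*(1/8785) + 34574/((-169*1/191)) = 4170/1757 + 34574/(-169/191) = 4170/1757 + 34574*(-191/169) = 4170/1757 - 6603634/169 = -11601880208/296933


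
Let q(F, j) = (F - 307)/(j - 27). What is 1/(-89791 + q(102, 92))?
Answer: -13/1167324 ≈ -1.1137e-5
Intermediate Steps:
q(F, j) = (-307 + F)/(-27 + j)
1/(-89791 + q(102, 92)) = 1/(-89791 + (-307 + 102)/(-27 + 92)) = 1/(-89791 - 205/65) = 1/(-89791 + (1/65)*(-205)) = 1/(-89791 - 41/13) = 1/(-1167324/13) = -13/1167324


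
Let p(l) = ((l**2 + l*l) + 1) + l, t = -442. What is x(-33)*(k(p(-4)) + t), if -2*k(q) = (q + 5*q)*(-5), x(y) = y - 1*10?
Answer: 301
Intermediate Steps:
p(l) = 1 + l + 2*l**2 (p(l) = ((l**2 + l**2) + 1) + l = (2*l**2 + 1) + l = (1 + 2*l**2) + l = 1 + l + 2*l**2)
x(y) = -10 + y (x(y) = y - 10 = -10 + y)
k(q) = 15*q (k(q) = -(q + 5*q)*(-5)/2 = -6*q*(-5)/2 = -(-15)*q = 15*q)
x(-33)*(k(p(-4)) + t) = (-10 - 33)*(15*(1 - 4 + 2*(-4)**2) - 442) = -43*(15*(1 - 4 + 2*16) - 442) = -43*(15*(1 - 4 + 32) - 442) = -43*(15*29 - 442) = -43*(435 - 442) = -43*(-7) = 301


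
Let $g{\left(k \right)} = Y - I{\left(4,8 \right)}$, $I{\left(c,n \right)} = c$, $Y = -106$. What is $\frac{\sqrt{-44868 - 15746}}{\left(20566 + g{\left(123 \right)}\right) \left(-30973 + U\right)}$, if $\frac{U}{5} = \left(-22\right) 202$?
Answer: $- \frac{i \sqrt{60614}}{1088116008} \approx - 2.2626 \cdot 10^{-7} i$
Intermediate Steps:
$g{\left(k \right)} = -110$ ($g{\left(k \right)} = -106 - 4 = -110$)
$U = -22220$ ($U = 5 \left(\left(-22\right) 202\right) = 5 \left(-4444\right) = -22220$)
$\frac{\sqrt{-44868 - 15746}}{\left(20566 + g{\left(123 \right)}\right) \left(-30973 + U\right)} = \frac{\sqrt{-44868 - 15746}}{\left(20566 - 110\right) \left(-30973 - 22220\right)} = \frac{\sqrt{-60614}}{20456 \left(-53193\right)} = \frac{i \sqrt{60614}}{-1088116008} = i \sqrt{60614} \left(- \frac{1}{1088116008}\right) = - \frac{i \sqrt{60614}}{1088116008}$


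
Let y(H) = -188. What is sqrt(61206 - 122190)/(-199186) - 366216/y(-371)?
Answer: 91554/47 - 33*I*sqrt(14)/99593 ≈ 1948.0 - 0.0012398*I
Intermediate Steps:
sqrt(61206 - 122190)/(-199186) - 366216/y(-371) = sqrt(61206 - 122190)/(-199186) - 366216/(-188) = sqrt(-60984)*(-1/199186) - 366216*(-1/188) = (66*I*sqrt(14))*(-1/199186) + 91554/47 = -33*I*sqrt(14)/99593 + 91554/47 = 91554/47 - 33*I*sqrt(14)/99593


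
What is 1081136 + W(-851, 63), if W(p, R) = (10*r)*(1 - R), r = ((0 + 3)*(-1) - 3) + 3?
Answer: 1082996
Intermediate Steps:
r = -3 (r = (3*(-1) - 3) + 3 = (-3 - 3) + 3 = -6 + 3 = -3)
W(p, R) = -30 + 30*R (W(p, R) = (10*(-3))*(1 - R) = -30*(1 - R) = -30 + 30*R)
1081136 + W(-851, 63) = 1081136 + (-30 + 30*63) = 1081136 + (-30 + 1890) = 1081136 + 1860 = 1082996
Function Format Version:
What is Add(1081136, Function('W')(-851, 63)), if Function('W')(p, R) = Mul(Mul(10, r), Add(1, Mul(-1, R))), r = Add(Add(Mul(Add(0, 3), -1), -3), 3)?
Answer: 1082996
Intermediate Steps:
r = -3 (r = Add(Add(Mul(3, -1), -3), 3) = Add(Add(-3, -3), 3) = Add(-6, 3) = -3)
Function('W')(p, R) = Add(-30, Mul(30, R)) (Function('W')(p, R) = Mul(Mul(10, -3), Add(1, Mul(-1, R))) = Mul(-30, Add(1, Mul(-1, R))) = Add(-30, Mul(30, R)))
Add(1081136, Function('W')(-851, 63)) = Add(1081136, Add(-30, Mul(30, 63))) = Add(1081136, Add(-30, 1890)) = Add(1081136, 1860) = 1082996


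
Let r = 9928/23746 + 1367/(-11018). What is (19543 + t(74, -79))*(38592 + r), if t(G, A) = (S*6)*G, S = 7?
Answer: 114353960597639499/130816714 ≈ 8.7415e+8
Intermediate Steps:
r = 38462961/130816714 (r = 9928*(1/23746) + 1367*(-1/11018) = 4964/11873 - 1367/11018 = 38462961/130816714 ≈ 0.29402)
t(G, A) = 42*G (t(G, A) = (7*6)*G = 42*G)
(19543 + t(74, -79))*(38592 + r) = (19543 + 42*74)*(38592 + 38462961/130816714) = (19543 + 3108)*(5048517089649/130816714) = 22651*(5048517089649/130816714) = 114353960597639499/130816714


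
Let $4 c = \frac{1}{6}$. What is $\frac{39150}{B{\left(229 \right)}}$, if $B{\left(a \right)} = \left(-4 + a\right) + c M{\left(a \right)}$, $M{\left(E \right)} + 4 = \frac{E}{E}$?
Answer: $\frac{313200}{1799} \approx 174.1$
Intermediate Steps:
$M{\left(E \right)} = -3$ ($M{\left(E \right)} = -4 + \frac{E}{E} = -4 + 1 = -3$)
$c = \frac{1}{24}$ ($c = \frac{1}{4 \cdot 6} = \frac{1}{4} \cdot \frac{1}{6} = \frac{1}{24} \approx 0.041667$)
$B{\left(a \right)} = - \frac{33}{8} + a$ ($B{\left(a \right)} = \left(-4 + a\right) + \frac{1}{24} \left(-3\right) = \left(-4 + a\right) - \frac{1}{8} = - \frac{33}{8} + a$)
$\frac{39150}{B{\left(229 \right)}} = \frac{39150}{- \frac{33}{8} + 229} = \frac{39150}{\frac{1799}{8}} = 39150 \cdot \frac{8}{1799} = \frac{313200}{1799}$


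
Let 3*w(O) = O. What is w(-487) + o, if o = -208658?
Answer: -626461/3 ≈ -2.0882e+5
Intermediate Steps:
w(O) = O/3
w(-487) + o = (⅓)*(-487) - 208658 = -487/3 - 208658 = -626461/3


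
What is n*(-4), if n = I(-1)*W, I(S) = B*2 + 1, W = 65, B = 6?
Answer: -3380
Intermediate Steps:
I(S) = 13 (I(S) = 6*2 + 1 = 12 + 1 = 13)
n = 845 (n = 13*65 = 845)
n*(-4) = 845*(-4) = -3380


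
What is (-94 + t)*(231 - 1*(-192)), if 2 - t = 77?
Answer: -71487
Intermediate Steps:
t = -75 (t = 2 - 1*77 = 2 - 77 = -75)
(-94 + t)*(231 - 1*(-192)) = (-94 - 75)*(231 - 1*(-192)) = -169*(231 + 192) = -169*423 = -71487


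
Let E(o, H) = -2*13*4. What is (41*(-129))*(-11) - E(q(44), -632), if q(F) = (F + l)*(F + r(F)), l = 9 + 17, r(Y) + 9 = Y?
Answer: 58283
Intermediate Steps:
r(Y) = -9 + Y
l = 26
q(F) = (-9 + 2*F)*(26 + F) (q(F) = (F + 26)*(F + (-9 + F)) = (26 + F)*(-9 + 2*F) = (-9 + 2*F)*(26 + F))
E(o, H) = -104 (E(o, H) = -26*4 = -104)
(41*(-129))*(-11) - E(q(44), -632) = (41*(-129))*(-11) - 1*(-104) = -5289*(-11) + 104 = 58179 + 104 = 58283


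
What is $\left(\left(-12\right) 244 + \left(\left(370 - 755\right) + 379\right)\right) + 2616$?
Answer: $-318$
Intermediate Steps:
$\left(\left(-12\right) 244 + \left(\left(370 - 755\right) + 379\right)\right) + 2616 = \left(-2928 + \left(-385 + 379\right)\right) + 2616 = \left(-2928 - 6\right) + 2616 = -2934 + 2616 = -318$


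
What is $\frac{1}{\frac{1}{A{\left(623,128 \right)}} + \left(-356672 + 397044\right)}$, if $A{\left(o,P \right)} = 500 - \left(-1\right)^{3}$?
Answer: $\frac{501}{20226373} \approx 2.477 \cdot 10^{-5}$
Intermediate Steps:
$A{\left(o,P \right)} = 501$ ($A{\left(o,P \right)} = 500 - -1 = 500 + 1 = 501$)
$\frac{1}{\frac{1}{A{\left(623,128 \right)}} + \left(-356672 + 397044\right)} = \frac{1}{\frac{1}{501} + \left(-356672 + 397044\right)} = \frac{1}{\frac{1}{501} + 40372} = \frac{1}{\frac{20226373}{501}} = \frac{501}{20226373}$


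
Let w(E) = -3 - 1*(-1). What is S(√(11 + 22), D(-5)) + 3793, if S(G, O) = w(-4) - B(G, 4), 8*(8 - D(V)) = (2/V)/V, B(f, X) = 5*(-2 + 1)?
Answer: 3796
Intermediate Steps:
B(f, X) = -5 (B(f, X) = 5*(-1) = -5)
D(V) = 8 - 1/(4*V²) (D(V) = 8 - 2/V/(8*V) = 8 - 1/(4*V²))
w(E) = -2 (w(E) = -3 + 1 = -2)
S(G, O) = 3 (S(G, O) = -2 - 1*(-5) = -2 + 5 = 3)
S(√(11 + 22), D(-5)) + 3793 = 3 + 3793 = 3796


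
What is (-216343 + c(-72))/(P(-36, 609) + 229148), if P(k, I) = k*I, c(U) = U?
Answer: -216415/207224 ≈ -1.0444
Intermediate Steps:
P(k, I) = I*k
(-216343 + c(-72))/(P(-36, 609) + 229148) = (-216343 - 72)/(609*(-36) + 229148) = -216415/(-21924 + 229148) = -216415/207224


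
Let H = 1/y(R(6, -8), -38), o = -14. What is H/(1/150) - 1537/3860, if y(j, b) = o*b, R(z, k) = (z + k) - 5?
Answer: -59671/513380 ≈ -0.11623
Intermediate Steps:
R(z, k) = -5 + k + z (R(z, k) = (k + z) - 5 = -5 + k + z)
y(j, b) = -14*b
H = 1/532 (H = 1/(-14*(-38)) = 1/532 ≈ 0.0018797)
H/(1/150) - 1537/3860 = 1/(532*(1/150)) - 1537/3860 = 1/(532*(1/150)) - 1537*1/3860 = (1/532)*150 - 1537/3860 = 75/266 - 1537/3860 = -59671/513380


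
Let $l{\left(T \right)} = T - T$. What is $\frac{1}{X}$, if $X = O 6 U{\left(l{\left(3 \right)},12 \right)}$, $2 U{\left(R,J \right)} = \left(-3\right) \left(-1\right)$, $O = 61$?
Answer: $\frac{1}{549} \approx 0.0018215$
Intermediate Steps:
$l{\left(T \right)} = 0$
$U{\left(R,J \right)} = \frac{3}{2}$ ($U{\left(R,J \right)} = \frac{\left(-3\right) \left(-1\right)}{2} = \frac{1}{2} \cdot 3 = \frac{3}{2}$)
$X = 549$ ($X = 61 \cdot 6 \cdot \frac{3}{2} = 366 \cdot \frac{3}{2} = 549$)
$\frac{1}{X} = \frac{1}{549}$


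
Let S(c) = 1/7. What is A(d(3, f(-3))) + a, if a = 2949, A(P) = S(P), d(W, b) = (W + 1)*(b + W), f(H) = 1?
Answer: 20644/7 ≈ 2949.1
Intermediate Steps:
S(c) = ⅐
d(W, b) = (1 + W)*(W + b)
A(P) = ⅐
A(d(3, f(-3))) + a = ⅐ + 2949 = 20644/7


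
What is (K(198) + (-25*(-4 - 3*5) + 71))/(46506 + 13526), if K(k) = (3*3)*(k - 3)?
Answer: 2301/60032 ≈ 0.038330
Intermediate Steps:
K(k) = -27 + 9*k (K(k) = 9*(-3 + k) = -27 + 9*k)
(K(198) + (-25*(-4 - 3*5) + 71))/(46506 + 13526) = ((-27 + 9*198) + (-25*(-4 - 3*5) + 71))/(46506 + 13526) = ((-27 + 1782) + (-25*(-4 - 15) + 71))/60032 = (1755 + (-25*(-19) + 71))*(1/60032) = (1755 + (475 + 71))*(1/60032) = (1755 + 546)*(1/60032) = 2301*(1/60032) = 2301/60032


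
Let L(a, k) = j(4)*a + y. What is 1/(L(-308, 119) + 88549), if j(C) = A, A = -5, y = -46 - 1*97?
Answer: 1/89946 ≈ 1.1118e-5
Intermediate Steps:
y = -143 (y = -46 - 97 = -143)
j(C) = -5
L(a, k) = -143 - 5*a (L(a, k) = -5*a - 143 = -143 - 5*a)
1/(L(-308, 119) + 88549) = 1/((-143 - 5*(-308)) + 88549) = 1/((-143 + 1540) + 88549) = 1/(1397 + 88549) = 1/89946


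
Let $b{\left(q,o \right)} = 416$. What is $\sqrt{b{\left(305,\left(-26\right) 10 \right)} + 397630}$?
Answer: $\sqrt{398046} \approx 630.91$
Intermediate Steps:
$\sqrt{b{\left(305,\left(-26\right) 10 \right)} + 397630} = \sqrt{416 + 397630} = \sqrt{398046}$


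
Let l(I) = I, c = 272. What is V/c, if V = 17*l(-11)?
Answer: -11/16 ≈ -0.68750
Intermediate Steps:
V = -187 (V = 17*(-11) = -187)
V/c = -187/272 = -187*1/272 = -11/16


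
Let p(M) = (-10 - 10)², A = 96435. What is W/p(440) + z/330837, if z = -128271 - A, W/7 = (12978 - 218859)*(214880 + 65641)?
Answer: -2622548844903809/2594800 ≈ -1.0107e+9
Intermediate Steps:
W = -404277608007 (W = 7*((12978 - 218859)*(214880 + 65641)) = 7*(-205881*280521) = 7*(-57753944001) = -404277608007)
p(M) = 400 (p(M) = (-20)² = 400)
z = -224706 (z = -128271 - 1*96435 = -128271 - 96435 = -224706)
W/p(440) + z/330837 = -404277608007/400 - 224706/330837 = -404277608007*1/400 - 224706*1/330837 = -404277608007/400 - 4406/6487 = -2622548844903809/2594800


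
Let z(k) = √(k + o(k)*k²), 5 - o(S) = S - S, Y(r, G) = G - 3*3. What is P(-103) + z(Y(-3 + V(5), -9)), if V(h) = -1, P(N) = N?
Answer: -103 + 3*√178 ≈ -62.975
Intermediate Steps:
Y(r, G) = -9 + G (Y(r, G) = G - 9 = -9 + G)
o(S) = 5 (o(S) = 5 - (S - S) = 5 - 1*0 = 5 + 0 = 5)
z(k) = √(k + 5*k²)
P(-103) + z(Y(-3 + V(5), -9)) = -103 + √((-9 - 9)*(1 + 5*(-9 - 9))) = -103 + √(-18*(1 + 5*(-18))) = -103 + √(-18*(1 - 90)) = -103 + √(-18*(-89)) = -103 + √1602 = -103 + 3*√178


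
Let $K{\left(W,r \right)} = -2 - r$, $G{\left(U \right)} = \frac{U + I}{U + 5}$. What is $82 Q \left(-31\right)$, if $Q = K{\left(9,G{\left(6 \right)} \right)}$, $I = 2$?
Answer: $\frac{76260}{11} \approx 6932.7$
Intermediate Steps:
$G{\left(U \right)} = \frac{2 + U}{5 + U}$ ($G{\left(U \right)} = \frac{U + 2}{U + 5} = \frac{2 + U}{5 + U}$)
$Q = - \frac{30}{11}$ ($Q = -2 - \frac{2 + 6}{5 + 6} = -2 - \frac{1}{11} \cdot 8 = -2 - \frac{8}{11} = - \frac{30}{11} \approx -2.7273$)
$82 Q \left(-31\right) = 82 \left(- \frac{30}{11}\right) \left(-31\right) = \left(- \frac{2460}{11}\right) \left(-31\right) = \frac{76260}{11}$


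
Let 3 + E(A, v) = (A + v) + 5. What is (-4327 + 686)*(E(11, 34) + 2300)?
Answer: -8545427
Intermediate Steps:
E(A, v) = 2 + A + v (E(A, v) = -3 + ((A + v) + 5) = -3 + (5 + A + v) = 2 + A + v)
(-4327 + 686)*(E(11, 34) + 2300) = (-4327 + 686)*((2 + 11 + 34) + 2300) = -3641*(47 + 2300) = -3641*2347 = -8545427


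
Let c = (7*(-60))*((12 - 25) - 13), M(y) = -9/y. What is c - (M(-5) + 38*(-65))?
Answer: 66941/5 ≈ 13388.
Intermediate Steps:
c = 10920 (c = -420*(-13 - 13) = -420*(-26) = 10920)
c - (M(-5) + 38*(-65)) = 10920 - (-9/(-5) + 38*(-65)) = 10920 - (-9*(-1/5) - 2470) = 10920 - (9/5 - 2470) = 10920 - 1*(-12341/5) = 10920 + 12341/5 = 66941/5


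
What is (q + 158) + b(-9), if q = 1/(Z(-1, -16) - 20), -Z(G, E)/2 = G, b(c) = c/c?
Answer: 2861/18 ≈ 158.94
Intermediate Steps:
b(c) = 1
Z(G, E) = -2*G
q = -1/18 (q = 1/(-2*(-1) - 20) = 1/(2 - 20) = 1/(-18) = -1/18 ≈ -0.055556)
(q + 158) + b(-9) = (-1/18 + 158) + 1 = 2843/18 + 1 = 2861/18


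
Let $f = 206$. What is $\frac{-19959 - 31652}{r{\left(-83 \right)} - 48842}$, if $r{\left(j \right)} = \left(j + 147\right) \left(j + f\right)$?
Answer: $\frac{51611}{40970} \approx 1.2597$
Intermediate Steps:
$r{\left(j \right)} = \left(147 + j\right) \left(206 + j\right)$ ($r{\left(j \right)} = \left(j + 147\right) \left(j + 206\right) = \left(147 + j\right) \left(206 + j\right)$)
$\frac{-19959 - 31652}{r{\left(-83 \right)} - 48842} = \frac{-19959 - 31652}{\left(30282 + \left(-83\right)^{2} + 353 \left(-83\right)\right) - 48842} = - \frac{51611}{\left(30282 + 6889 - 29299\right) - 48842} = - \frac{51611}{7872 - 48842} = - \frac{51611}{-40970} = \left(-51611\right) \left(- \frac{1}{40970}\right) = \frac{51611}{40970}$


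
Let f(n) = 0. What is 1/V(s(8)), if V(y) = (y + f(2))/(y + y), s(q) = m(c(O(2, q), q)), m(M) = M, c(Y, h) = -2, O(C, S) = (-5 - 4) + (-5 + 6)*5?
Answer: 2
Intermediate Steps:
O(C, S) = -4 (O(C, S) = -9 + 1*5 = -9 + 5 = -4)
s(q) = -2
V(y) = ½ (V(y) = (y + 0)/(y + y) = y/((2*y)) = y*(1/(2*y)) = ½)
1/V(s(8)) = 1/(½) = 2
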